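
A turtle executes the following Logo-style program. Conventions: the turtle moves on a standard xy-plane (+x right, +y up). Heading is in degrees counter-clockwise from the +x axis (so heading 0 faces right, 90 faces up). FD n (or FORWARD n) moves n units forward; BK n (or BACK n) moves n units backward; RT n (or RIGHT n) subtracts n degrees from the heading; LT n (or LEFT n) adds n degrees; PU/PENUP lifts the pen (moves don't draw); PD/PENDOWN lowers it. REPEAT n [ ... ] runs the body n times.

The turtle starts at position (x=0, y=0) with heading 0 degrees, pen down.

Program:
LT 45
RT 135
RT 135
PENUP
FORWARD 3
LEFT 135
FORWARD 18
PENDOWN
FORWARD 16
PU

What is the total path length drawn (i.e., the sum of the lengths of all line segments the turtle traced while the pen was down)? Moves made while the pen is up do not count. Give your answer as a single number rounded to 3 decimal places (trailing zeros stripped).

Answer: 16

Derivation:
Executing turtle program step by step:
Start: pos=(0,0), heading=0, pen down
LT 45: heading 0 -> 45
RT 135: heading 45 -> 270
RT 135: heading 270 -> 135
PU: pen up
FD 3: (0,0) -> (-2.121,2.121) [heading=135, move]
LT 135: heading 135 -> 270
FD 18: (-2.121,2.121) -> (-2.121,-15.879) [heading=270, move]
PD: pen down
FD 16: (-2.121,-15.879) -> (-2.121,-31.879) [heading=270, draw]
PU: pen up
Final: pos=(-2.121,-31.879), heading=270, 1 segment(s) drawn

Segment lengths:
  seg 1: (-2.121,-15.879) -> (-2.121,-31.879), length = 16
Total = 16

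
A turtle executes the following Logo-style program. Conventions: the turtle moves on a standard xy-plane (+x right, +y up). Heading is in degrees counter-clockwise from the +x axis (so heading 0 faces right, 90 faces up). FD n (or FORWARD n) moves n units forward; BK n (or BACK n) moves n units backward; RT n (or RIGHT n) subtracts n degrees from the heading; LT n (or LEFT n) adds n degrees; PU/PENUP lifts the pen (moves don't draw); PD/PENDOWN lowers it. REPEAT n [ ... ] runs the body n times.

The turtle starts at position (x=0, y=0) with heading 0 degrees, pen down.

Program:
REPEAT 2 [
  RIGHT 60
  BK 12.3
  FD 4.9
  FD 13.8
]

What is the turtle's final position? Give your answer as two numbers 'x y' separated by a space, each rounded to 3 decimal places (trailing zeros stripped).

Answer: 0 -11.085

Derivation:
Executing turtle program step by step:
Start: pos=(0,0), heading=0, pen down
REPEAT 2 [
  -- iteration 1/2 --
  RT 60: heading 0 -> 300
  BK 12.3: (0,0) -> (-6.15,10.652) [heading=300, draw]
  FD 4.9: (-6.15,10.652) -> (-3.7,6.409) [heading=300, draw]
  FD 13.8: (-3.7,6.409) -> (3.2,-5.543) [heading=300, draw]
  -- iteration 2/2 --
  RT 60: heading 300 -> 240
  BK 12.3: (3.2,-5.543) -> (9.35,5.11) [heading=240, draw]
  FD 4.9: (9.35,5.11) -> (6.9,0.866) [heading=240, draw]
  FD 13.8: (6.9,0.866) -> (0,-11.085) [heading=240, draw]
]
Final: pos=(0,-11.085), heading=240, 6 segment(s) drawn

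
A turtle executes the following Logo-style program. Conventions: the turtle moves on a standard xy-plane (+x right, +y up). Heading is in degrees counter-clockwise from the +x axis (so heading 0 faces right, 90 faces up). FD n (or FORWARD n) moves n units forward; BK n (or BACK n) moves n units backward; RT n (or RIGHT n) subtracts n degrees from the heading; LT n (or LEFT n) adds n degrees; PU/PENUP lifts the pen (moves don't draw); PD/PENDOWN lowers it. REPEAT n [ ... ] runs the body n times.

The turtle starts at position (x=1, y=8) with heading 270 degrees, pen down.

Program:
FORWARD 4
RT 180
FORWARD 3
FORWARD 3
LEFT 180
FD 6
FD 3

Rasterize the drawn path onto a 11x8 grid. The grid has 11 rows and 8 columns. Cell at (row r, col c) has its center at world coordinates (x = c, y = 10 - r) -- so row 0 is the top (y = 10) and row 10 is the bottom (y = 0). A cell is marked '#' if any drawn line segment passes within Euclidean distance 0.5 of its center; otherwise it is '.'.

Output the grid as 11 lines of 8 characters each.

Segment 0: (1,8) -> (1,4)
Segment 1: (1,4) -> (1,7)
Segment 2: (1,7) -> (1,10)
Segment 3: (1,10) -> (1,4)
Segment 4: (1,4) -> (1,1)

Answer: .#......
.#......
.#......
.#......
.#......
.#......
.#......
.#......
.#......
.#......
........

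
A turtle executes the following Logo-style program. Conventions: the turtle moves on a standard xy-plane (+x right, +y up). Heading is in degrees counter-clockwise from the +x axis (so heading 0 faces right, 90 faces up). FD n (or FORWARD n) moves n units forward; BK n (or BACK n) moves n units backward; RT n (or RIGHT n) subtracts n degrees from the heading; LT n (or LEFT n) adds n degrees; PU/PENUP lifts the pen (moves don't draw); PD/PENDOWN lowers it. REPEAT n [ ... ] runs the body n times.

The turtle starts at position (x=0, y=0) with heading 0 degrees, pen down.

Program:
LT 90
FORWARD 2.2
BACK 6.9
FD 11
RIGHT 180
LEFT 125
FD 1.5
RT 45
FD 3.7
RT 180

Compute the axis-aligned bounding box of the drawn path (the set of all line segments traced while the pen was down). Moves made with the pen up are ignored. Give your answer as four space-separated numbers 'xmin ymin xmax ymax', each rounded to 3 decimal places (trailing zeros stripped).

Answer: 0 -4.7 4.873 7.16

Derivation:
Executing turtle program step by step:
Start: pos=(0,0), heading=0, pen down
LT 90: heading 0 -> 90
FD 2.2: (0,0) -> (0,2.2) [heading=90, draw]
BK 6.9: (0,2.2) -> (0,-4.7) [heading=90, draw]
FD 11: (0,-4.7) -> (0,6.3) [heading=90, draw]
RT 180: heading 90 -> 270
LT 125: heading 270 -> 35
FD 1.5: (0,6.3) -> (1.229,7.16) [heading=35, draw]
RT 45: heading 35 -> 350
FD 3.7: (1.229,7.16) -> (4.873,6.518) [heading=350, draw]
RT 180: heading 350 -> 170
Final: pos=(4.873,6.518), heading=170, 5 segment(s) drawn

Segment endpoints: x in {0, 0, 0, 0, 1.229, 4.873}, y in {-4.7, 0, 2.2, 6.3, 6.518, 7.16}
xmin=0, ymin=-4.7, xmax=4.873, ymax=7.16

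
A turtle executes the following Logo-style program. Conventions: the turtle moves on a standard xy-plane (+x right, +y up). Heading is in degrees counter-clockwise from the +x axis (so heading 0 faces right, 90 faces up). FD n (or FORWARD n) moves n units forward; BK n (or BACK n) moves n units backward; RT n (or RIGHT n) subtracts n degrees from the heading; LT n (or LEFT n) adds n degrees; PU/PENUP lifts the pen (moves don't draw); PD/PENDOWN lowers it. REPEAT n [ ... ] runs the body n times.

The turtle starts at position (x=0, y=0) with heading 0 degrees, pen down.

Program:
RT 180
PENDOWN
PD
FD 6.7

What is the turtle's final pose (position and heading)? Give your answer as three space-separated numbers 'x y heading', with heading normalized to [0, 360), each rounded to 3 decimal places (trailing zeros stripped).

Answer: -6.7 0 180

Derivation:
Executing turtle program step by step:
Start: pos=(0,0), heading=0, pen down
RT 180: heading 0 -> 180
PD: pen down
PD: pen down
FD 6.7: (0,0) -> (-6.7,0) [heading=180, draw]
Final: pos=(-6.7,0), heading=180, 1 segment(s) drawn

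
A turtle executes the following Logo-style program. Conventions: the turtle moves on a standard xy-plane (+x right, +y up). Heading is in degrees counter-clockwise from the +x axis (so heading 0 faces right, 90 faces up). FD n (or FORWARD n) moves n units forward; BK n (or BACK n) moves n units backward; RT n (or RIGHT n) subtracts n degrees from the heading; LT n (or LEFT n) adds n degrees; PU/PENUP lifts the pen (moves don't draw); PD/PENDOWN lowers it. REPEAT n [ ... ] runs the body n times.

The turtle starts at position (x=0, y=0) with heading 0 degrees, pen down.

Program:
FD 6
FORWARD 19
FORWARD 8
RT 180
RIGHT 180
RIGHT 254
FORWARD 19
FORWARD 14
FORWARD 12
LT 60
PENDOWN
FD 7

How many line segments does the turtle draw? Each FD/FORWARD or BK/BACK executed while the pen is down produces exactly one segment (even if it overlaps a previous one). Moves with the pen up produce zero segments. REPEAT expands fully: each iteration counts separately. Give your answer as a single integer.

Answer: 7

Derivation:
Executing turtle program step by step:
Start: pos=(0,0), heading=0, pen down
FD 6: (0,0) -> (6,0) [heading=0, draw]
FD 19: (6,0) -> (25,0) [heading=0, draw]
FD 8: (25,0) -> (33,0) [heading=0, draw]
RT 180: heading 0 -> 180
RT 180: heading 180 -> 0
RT 254: heading 0 -> 106
FD 19: (33,0) -> (27.763,18.264) [heading=106, draw]
FD 14: (27.763,18.264) -> (23.904,31.722) [heading=106, draw]
FD 12: (23.904,31.722) -> (20.596,43.257) [heading=106, draw]
LT 60: heading 106 -> 166
PD: pen down
FD 7: (20.596,43.257) -> (13.804,44.95) [heading=166, draw]
Final: pos=(13.804,44.95), heading=166, 7 segment(s) drawn
Segments drawn: 7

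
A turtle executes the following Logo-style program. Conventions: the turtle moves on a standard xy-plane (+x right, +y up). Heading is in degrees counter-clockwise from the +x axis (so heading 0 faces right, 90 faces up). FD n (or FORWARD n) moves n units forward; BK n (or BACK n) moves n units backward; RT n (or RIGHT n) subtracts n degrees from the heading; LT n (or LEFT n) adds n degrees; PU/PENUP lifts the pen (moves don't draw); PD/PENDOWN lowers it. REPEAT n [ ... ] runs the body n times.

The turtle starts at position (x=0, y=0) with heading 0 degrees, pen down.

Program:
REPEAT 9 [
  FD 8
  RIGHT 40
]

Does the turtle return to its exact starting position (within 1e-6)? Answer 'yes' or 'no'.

Answer: yes

Derivation:
Executing turtle program step by step:
Start: pos=(0,0), heading=0, pen down
REPEAT 9 [
  -- iteration 1/9 --
  FD 8: (0,0) -> (8,0) [heading=0, draw]
  RT 40: heading 0 -> 320
  -- iteration 2/9 --
  FD 8: (8,0) -> (14.128,-5.142) [heading=320, draw]
  RT 40: heading 320 -> 280
  -- iteration 3/9 --
  FD 8: (14.128,-5.142) -> (15.518,-13.021) [heading=280, draw]
  RT 40: heading 280 -> 240
  -- iteration 4/9 --
  FD 8: (15.518,-13.021) -> (11.518,-19.949) [heading=240, draw]
  RT 40: heading 240 -> 200
  -- iteration 5/9 --
  FD 8: (11.518,-19.949) -> (4,-22.685) [heading=200, draw]
  RT 40: heading 200 -> 160
  -- iteration 6/9 --
  FD 8: (4,-22.685) -> (-3.518,-19.949) [heading=160, draw]
  RT 40: heading 160 -> 120
  -- iteration 7/9 --
  FD 8: (-3.518,-19.949) -> (-7.518,-13.021) [heading=120, draw]
  RT 40: heading 120 -> 80
  -- iteration 8/9 --
  FD 8: (-7.518,-13.021) -> (-6.128,-5.142) [heading=80, draw]
  RT 40: heading 80 -> 40
  -- iteration 9/9 --
  FD 8: (-6.128,-5.142) -> (0,0) [heading=40, draw]
  RT 40: heading 40 -> 0
]
Final: pos=(0,0), heading=0, 9 segment(s) drawn

Start position: (0, 0)
Final position: (0, 0)
Distance = 0; < 1e-6 -> CLOSED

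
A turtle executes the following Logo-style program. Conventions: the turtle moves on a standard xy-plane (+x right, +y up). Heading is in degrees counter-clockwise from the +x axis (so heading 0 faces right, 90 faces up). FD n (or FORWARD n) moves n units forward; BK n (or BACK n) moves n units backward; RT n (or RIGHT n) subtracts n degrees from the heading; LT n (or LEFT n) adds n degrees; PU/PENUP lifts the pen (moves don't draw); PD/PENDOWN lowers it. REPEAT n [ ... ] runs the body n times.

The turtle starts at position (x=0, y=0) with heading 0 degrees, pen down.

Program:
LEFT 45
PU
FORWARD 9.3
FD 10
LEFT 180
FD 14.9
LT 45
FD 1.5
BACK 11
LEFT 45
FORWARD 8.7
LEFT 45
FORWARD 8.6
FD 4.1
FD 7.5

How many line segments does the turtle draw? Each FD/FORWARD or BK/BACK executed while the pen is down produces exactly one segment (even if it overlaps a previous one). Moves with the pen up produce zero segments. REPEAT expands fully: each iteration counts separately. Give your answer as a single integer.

Answer: 0

Derivation:
Executing turtle program step by step:
Start: pos=(0,0), heading=0, pen down
LT 45: heading 0 -> 45
PU: pen up
FD 9.3: (0,0) -> (6.576,6.576) [heading=45, move]
FD 10: (6.576,6.576) -> (13.647,13.647) [heading=45, move]
LT 180: heading 45 -> 225
FD 14.9: (13.647,13.647) -> (3.111,3.111) [heading=225, move]
LT 45: heading 225 -> 270
FD 1.5: (3.111,3.111) -> (3.111,1.611) [heading=270, move]
BK 11: (3.111,1.611) -> (3.111,12.611) [heading=270, move]
LT 45: heading 270 -> 315
FD 8.7: (3.111,12.611) -> (9.263,6.459) [heading=315, move]
LT 45: heading 315 -> 0
FD 8.6: (9.263,6.459) -> (17.863,6.459) [heading=0, move]
FD 4.1: (17.863,6.459) -> (21.963,6.459) [heading=0, move]
FD 7.5: (21.963,6.459) -> (29.463,6.459) [heading=0, move]
Final: pos=(29.463,6.459), heading=0, 0 segment(s) drawn
Segments drawn: 0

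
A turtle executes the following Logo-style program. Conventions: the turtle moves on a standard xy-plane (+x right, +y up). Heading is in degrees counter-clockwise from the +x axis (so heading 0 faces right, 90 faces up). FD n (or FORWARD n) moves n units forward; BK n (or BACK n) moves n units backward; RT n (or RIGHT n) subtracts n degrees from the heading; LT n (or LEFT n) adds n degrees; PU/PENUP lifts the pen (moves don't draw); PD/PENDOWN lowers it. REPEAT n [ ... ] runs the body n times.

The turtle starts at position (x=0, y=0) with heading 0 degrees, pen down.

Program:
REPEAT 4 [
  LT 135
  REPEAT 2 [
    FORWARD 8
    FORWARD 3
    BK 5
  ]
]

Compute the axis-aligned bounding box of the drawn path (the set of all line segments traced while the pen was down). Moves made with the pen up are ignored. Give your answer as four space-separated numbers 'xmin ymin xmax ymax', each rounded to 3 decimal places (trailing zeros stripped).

Answer: -17 -8.515 3.536 12.021

Derivation:
Executing turtle program step by step:
Start: pos=(0,0), heading=0, pen down
REPEAT 4 [
  -- iteration 1/4 --
  LT 135: heading 0 -> 135
  REPEAT 2 [
    -- iteration 1/2 --
    FD 8: (0,0) -> (-5.657,5.657) [heading=135, draw]
    FD 3: (-5.657,5.657) -> (-7.778,7.778) [heading=135, draw]
    BK 5: (-7.778,7.778) -> (-4.243,4.243) [heading=135, draw]
    -- iteration 2/2 --
    FD 8: (-4.243,4.243) -> (-9.899,9.899) [heading=135, draw]
    FD 3: (-9.899,9.899) -> (-12.021,12.021) [heading=135, draw]
    BK 5: (-12.021,12.021) -> (-8.485,8.485) [heading=135, draw]
  ]
  -- iteration 2/4 --
  LT 135: heading 135 -> 270
  REPEAT 2 [
    -- iteration 1/2 --
    FD 8: (-8.485,8.485) -> (-8.485,0.485) [heading=270, draw]
    FD 3: (-8.485,0.485) -> (-8.485,-2.515) [heading=270, draw]
    BK 5: (-8.485,-2.515) -> (-8.485,2.485) [heading=270, draw]
    -- iteration 2/2 --
    FD 8: (-8.485,2.485) -> (-8.485,-5.515) [heading=270, draw]
    FD 3: (-8.485,-5.515) -> (-8.485,-8.515) [heading=270, draw]
    BK 5: (-8.485,-8.515) -> (-8.485,-3.515) [heading=270, draw]
  ]
  -- iteration 3/4 --
  LT 135: heading 270 -> 45
  REPEAT 2 [
    -- iteration 1/2 --
    FD 8: (-8.485,-3.515) -> (-2.828,2.142) [heading=45, draw]
    FD 3: (-2.828,2.142) -> (-0.707,4.263) [heading=45, draw]
    BK 5: (-0.707,4.263) -> (-4.243,0.728) [heading=45, draw]
    -- iteration 2/2 --
    FD 8: (-4.243,0.728) -> (1.414,6.385) [heading=45, draw]
    FD 3: (1.414,6.385) -> (3.536,8.506) [heading=45, draw]
    BK 5: (3.536,8.506) -> (0,4.971) [heading=45, draw]
  ]
  -- iteration 4/4 --
  LT 135: heading 45 -> 180
  REPEAT 2 [
    -- iteration 1/2 --
    FD 8: (0,4.971) -> (-8,4.971) [heading=180, draw]
    FD 3: (-8,4.971) -> (-11,4.971) [heading=180, draw]
    BK 5: (-11,4.971) -> (-6,4.971) [heading=180, draw]
    -- iteration 2/2 --
    FD 8: (-6,4.971) -> (-14,4.971) [heading=180, draw]
    FD 3: (-14,4.971) -> (-17,4.971) [heading=180, draw]
    BK 5: (-17,4.971) -> (-12,4.971) [heading=180, draw]
  ]
]
Final: pos=(-12,4.971), heading=180, 24 segment(s) drawn

Segment endpoints: x in {-17, -14, -12.021, -12, -11, -9.899, -8.485, -8.485, -8, -7.778, -6, -5.657, -4.243, -4.243, -2.828, -0.707, 0, 0, 1.414, 3.536}, y in {-8.515, -5.515, -3.515, -2.515, 0, 0.485, 0.728, 2.142, 2.485, 4.243, 4.263, 4.971, 4.971, 4.971, 4.971, 4.971, 4.971, 5.657, 6.385, 7.778, 8.485, 8.506, 9.899, 12.021}
xmin=-17, ymin=-8.515, xmax=3.536, ymax=12.021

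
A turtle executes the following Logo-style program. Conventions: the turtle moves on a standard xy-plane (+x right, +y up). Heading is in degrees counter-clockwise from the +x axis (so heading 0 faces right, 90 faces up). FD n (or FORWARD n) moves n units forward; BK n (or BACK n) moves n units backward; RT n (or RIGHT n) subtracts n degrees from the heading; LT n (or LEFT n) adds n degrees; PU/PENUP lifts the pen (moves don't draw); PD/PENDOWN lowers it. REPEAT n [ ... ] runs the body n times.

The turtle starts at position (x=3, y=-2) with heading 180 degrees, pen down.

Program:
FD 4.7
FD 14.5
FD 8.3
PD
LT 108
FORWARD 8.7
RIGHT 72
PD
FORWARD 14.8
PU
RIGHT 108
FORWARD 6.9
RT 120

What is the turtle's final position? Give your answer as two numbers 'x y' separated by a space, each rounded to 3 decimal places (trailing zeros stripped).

Answer: -35.917 -12.411

Derivation:
Executing turtle program step by step:
Start: pos=(3,-2), heading=180, pen down
FD 4.7: (3,-2) -> (-1.7,-2) [heading=180, draw]
FD 14.5: (-1.7,-2) -> (-16.2,-2) [heading=180, draw]
FD 8.3: (-16.2,-2) -> (-24.5,-2) [heading=180, draw]
PD: pen down
LT 108: heading 180 -> 288
FD 8.7: (-24.5,-2) -> (-21.812,-10.274) [heading=288, draw]
RT 72: heading 288 -> 216
PD: pen down
FD 14.8: (-21.812,-10.274) -> (-33.785,-18.973) [heading=216, draw]
PU: pen up
RT 108: heading 216 -> 108
FD 6.9: (-33.785,-18.973) -> (-35.917,-12.411) [heading=108, move]
RT 120: heading 108 -> 348
Final: pos=(-35.917,-12.411), heading=348, 5 segment(s) drawn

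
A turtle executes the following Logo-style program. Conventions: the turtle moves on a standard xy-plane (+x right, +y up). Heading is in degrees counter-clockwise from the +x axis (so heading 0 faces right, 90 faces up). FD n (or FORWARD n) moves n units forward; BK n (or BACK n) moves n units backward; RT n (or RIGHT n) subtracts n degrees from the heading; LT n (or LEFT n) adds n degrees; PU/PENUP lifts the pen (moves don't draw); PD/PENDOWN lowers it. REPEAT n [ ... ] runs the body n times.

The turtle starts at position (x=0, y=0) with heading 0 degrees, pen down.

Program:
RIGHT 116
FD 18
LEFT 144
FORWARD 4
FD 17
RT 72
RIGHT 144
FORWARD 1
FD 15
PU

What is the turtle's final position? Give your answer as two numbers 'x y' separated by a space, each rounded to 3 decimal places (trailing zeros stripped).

Answer: -5.193 -4.093

Derivation:
Executing turtle program step by step:
Start: pos=(0,0), heading=0, pen down
RT 116: heading 0 -> 244
FD 18: (0,0) -> (-7.891,-16.178) [heading=244, draw]
LT 144: heading 244 -> 28
FD 4: (-7.891,-16.178) -> (-4.359,-14.3) [heading=28, draw]
FD 17: (-4.359,-14.3) -> (10.651,-6.319) [heading=28, draw]
RT 72: heading 28 -> 316
RT 144: heading 316 -> 172
FD 1: (10.651,-6.319) -> (9.661,-6.18) [heading=172, draw]
FD 15: (9.661,-6.18) -> (-5.193,-4.093) [heading=172, draw]
PU: pen up
Final: pos=(-5.193,-4.093), heading=172, 5 segment(s) drawn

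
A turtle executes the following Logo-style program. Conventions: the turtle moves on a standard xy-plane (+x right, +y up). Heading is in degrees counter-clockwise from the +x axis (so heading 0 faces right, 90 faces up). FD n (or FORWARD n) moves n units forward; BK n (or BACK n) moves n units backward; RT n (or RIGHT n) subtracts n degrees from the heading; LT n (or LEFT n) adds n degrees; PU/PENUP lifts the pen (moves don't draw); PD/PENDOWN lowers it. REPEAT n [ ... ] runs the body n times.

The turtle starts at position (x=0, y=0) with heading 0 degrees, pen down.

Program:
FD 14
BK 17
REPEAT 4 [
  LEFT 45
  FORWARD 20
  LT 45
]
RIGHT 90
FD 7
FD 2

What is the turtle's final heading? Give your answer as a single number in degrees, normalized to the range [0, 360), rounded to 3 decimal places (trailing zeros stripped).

Answer: 270

Derivation:
Executing turtle program step by step:
Start: pos=(0,0), heading=0, pen down
FD 14: (0,0) -> (14,0) [heading=0, draw]
BK 17: (14,0) -> (-3,0) [heading=0, draw]
REPEAT 4 [
  -- iteration 1/4 --
  LT 45: heading 0 -> 45
  FD 20: (-3,0) -> (11.142,14.142) [heading=45, draw]
  LT 45: heading 45 -> 90
  -- iteration 2/4 --
  LT 45: heading 90 -> 135
  FD 20: (11.142,14.142) -> (-3,28.284) [heading=135, draw]
  LT 45: heading 135 -> 180
  -- iteration 3/4 --
  LT 45: heading 180 -> 225
  FD 20: (-3,28.284) -> (-17.142,14.142) [heading=225, draw]
  LT 45: heading 225 -> 270
  -- iteration 4/4 --
  LT 45: heading 270 -> 315
  FD 20: (-17.142,14.142) -> (-3,0) [heading=315, draw]
  LT 45: heading 315 -> 0
]
RT 90: heading 0 -> 270
FD 7: (-3,0) -> (-3,-7) [heading=270, draw]
FD 2: (-3,-7) -> (-3,-9) [heading=270, draw]
Final: pos=(-3,-9), heading=270, 8 segment(s) drawn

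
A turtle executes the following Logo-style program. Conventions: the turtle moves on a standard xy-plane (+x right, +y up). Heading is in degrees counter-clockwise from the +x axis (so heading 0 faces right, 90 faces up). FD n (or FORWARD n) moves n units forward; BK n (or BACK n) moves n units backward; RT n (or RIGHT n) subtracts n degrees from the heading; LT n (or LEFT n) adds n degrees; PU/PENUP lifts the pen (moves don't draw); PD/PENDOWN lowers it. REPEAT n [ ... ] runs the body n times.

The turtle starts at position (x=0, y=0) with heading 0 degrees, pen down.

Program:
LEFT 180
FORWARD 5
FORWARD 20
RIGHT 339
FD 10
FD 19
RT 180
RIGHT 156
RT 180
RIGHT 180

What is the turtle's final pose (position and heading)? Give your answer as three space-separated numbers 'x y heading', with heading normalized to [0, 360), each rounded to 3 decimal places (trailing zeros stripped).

Executing turtle program step by step:
Start: pos=(0,0), heading=0, pen down
LT 180: heading 0 -> 180
FD 5: (0,0) -> (-5,0) [heading=180, draw]
FD 20: (-5,0) -> (-25,0) [heading=180, draw]
RT 339: heading 180 -> 201
FD 10: (-25,0) -> (-34.336,-3.584) [heading=201, draw]
FD 19: (-34.336,-3.584) -> (-52.074,-10.393) [heading=201, draw]
RT 180: heading 201 -> 21
RT 156: heading 21 -> 225
RT 180: heading 225 -> 45
RT 180: heading 45 -> 225
Final: pos=(-52.074,-10.393), heading=225, 4 segment(s) drawn

Answer: -52.074 -10.393 225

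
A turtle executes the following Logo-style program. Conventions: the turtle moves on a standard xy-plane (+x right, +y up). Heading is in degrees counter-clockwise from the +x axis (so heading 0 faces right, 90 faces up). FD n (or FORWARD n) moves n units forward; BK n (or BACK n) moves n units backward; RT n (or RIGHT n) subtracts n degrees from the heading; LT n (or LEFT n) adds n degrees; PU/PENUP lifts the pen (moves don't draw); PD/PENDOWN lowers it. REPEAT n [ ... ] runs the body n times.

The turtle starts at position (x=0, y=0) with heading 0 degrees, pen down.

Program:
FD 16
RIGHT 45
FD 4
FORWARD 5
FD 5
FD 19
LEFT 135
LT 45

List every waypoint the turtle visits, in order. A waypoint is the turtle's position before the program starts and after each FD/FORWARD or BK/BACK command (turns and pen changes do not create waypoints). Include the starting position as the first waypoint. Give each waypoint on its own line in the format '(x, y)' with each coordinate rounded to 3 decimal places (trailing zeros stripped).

Answer: (0, 0)
(16, 0)
(18.828, -2.828)
(22.364, -6.364)
(25.899, -9.899)
(39.335, -23.335)

Derivation:
Executing turtle program step by step:
Start: pos=(0,0), heading=0, pen down
FD 16: (0,0) -> (16,0) [heading=0, draw]
RT 45: heading 0 -> 315
FD 4: (16,0) -> (18.828,-2.828) [heading=315, draw]
FD 5: (18.828,-2.828) -> (22.364,-6.364) [heading=315, draw]
FD 5: (22.364,-6.364) -> (25.899,-9.899) [heading=315, draw]
FD 19: (25.899,-9.899) -> (39.335,-23.335) [heading=315, draw]
LT 135: heading 315 -> 90
LT 45: heading 90 -> 135
Final: pos=(39.335,-23.335), heading=135, 5 segment(s) drawn
Waypoints (6 total):
(0, 0)
(16, 0)
(18.828, -2.828)
(22.364, -6.364)
(25.899, -9.899)
(39.335, -23.335)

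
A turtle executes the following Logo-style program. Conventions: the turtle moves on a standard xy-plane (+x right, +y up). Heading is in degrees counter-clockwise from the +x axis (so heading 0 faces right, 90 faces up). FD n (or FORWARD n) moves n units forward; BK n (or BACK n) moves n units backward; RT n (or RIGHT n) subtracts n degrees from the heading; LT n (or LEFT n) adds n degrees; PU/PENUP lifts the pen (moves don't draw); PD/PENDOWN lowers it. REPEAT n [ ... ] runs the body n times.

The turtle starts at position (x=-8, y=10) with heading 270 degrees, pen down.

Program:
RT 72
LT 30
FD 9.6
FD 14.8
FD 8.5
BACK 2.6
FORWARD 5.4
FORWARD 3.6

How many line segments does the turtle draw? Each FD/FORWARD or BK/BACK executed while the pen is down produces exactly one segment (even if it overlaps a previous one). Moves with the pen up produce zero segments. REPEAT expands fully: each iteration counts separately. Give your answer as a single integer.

Executing turtle program step by step:
Start: pos=(-8,10), heading=270, pen down
RT 72: heading 270 -> 198
LT 30: heading 198 -> 228
FD 9.6: (-8,10) -> (-14.424,2.866) [heading=228, draw]
FD 14.8: (-14.424,2.866) -> (-24.327,-8.133) [heading=228, draw]
FD 8.5: (-24.327,-8.133) -> (-30.014,-14.449) [heading=228, draw]
BK 2.6: (-30.014,-14.449) -> (-28.275,-12.517) [heading=228, draw]
FD 5.4: (-28.275,-12.517) -> (-31.888,-16.53) [heading=228, draw]
FD 3.6: (-31.888,-16.53) -> (-34.297,-19.206) [heading=228, draw]
Final: pos=(-34.297,-19.206), heading=228, 6 segment(s) drawn
Segments drawn: 6

Answer: 6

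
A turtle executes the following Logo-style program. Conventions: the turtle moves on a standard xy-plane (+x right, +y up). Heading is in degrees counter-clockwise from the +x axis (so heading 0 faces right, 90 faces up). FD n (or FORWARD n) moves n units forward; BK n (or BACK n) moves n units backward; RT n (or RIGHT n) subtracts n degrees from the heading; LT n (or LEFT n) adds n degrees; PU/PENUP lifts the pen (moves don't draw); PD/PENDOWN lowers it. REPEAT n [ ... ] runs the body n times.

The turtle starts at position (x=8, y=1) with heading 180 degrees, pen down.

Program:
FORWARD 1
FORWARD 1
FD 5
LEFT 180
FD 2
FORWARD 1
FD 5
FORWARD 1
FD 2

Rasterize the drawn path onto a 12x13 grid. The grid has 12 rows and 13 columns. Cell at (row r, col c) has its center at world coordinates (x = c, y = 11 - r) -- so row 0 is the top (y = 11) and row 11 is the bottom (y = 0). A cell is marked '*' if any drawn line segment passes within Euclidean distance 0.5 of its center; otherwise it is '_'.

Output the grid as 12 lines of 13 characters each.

Answer: _____________
_____________
_____________
_____________
_____________
_____________
_____________
_____________
_____________
_____________
_************
_____________

Derivation:
Segment 0: (8,1) -> (7,1)
Segment 1: (7,1) -> (6,1)
Segment 2: (6,1) -> (1,1)
Segment 3: (1,1) -> (3,1)
Segment 4: (3,1) -> (4,1)
Segment 5: (4,1) -> (9,1)
Segment 6: (9,1) -> (10,1)
Segment 7: (10,1) -> (12,1)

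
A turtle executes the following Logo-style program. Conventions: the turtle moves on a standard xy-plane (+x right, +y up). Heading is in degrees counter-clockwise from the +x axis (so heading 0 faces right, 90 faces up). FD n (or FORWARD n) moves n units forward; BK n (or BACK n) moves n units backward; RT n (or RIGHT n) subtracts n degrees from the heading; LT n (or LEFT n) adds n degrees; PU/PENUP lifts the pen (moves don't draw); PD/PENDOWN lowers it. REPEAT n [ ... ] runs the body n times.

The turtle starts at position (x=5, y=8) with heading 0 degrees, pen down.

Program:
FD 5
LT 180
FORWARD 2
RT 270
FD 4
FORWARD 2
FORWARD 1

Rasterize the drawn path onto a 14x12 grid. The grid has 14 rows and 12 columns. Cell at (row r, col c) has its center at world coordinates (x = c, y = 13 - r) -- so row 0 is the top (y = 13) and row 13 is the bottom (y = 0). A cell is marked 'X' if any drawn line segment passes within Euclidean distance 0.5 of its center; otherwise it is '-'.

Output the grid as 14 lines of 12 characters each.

Segment 0: (5,8) -> (10,8)
Segment 1: (10,8) -> (8,8)
Segment 2: (8,8) -> (8,4)
Segment 3: (8,4) -> (8,2)
Segment 4: (8,2) -> (8,1)

Answer: ------------
------------
------------
------------
------------
-----XXXXXX-
--------X---
--------X---
--------X---
--------X---
--------X---
--------X---
--------X---
------------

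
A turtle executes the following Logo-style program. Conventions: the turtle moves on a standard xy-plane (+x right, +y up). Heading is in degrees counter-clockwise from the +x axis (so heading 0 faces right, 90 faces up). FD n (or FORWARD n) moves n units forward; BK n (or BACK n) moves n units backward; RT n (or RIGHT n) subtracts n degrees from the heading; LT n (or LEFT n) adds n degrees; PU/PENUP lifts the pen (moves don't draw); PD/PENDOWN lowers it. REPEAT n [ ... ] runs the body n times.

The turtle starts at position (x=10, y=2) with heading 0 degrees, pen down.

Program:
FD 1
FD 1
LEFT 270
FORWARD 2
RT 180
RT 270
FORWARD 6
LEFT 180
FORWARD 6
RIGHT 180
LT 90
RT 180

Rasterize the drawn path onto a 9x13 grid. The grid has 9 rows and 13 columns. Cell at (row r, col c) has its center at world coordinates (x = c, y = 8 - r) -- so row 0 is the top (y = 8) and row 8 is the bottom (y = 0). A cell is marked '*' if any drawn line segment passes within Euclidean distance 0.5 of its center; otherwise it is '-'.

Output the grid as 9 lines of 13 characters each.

Answer: -------------
-------------
-------------
-------------
-------------
-------------
----------***
------------*
------*******

Derivation:
Segment 0: (10,2) -> (11,2)
Segment 1: (11,2) -> (12,2)
Segment 2: (12,2) -> (12,0)
Segment 3: (12,0) -> (6,-0)
Segment 4: (6,-0) -> (12,-0)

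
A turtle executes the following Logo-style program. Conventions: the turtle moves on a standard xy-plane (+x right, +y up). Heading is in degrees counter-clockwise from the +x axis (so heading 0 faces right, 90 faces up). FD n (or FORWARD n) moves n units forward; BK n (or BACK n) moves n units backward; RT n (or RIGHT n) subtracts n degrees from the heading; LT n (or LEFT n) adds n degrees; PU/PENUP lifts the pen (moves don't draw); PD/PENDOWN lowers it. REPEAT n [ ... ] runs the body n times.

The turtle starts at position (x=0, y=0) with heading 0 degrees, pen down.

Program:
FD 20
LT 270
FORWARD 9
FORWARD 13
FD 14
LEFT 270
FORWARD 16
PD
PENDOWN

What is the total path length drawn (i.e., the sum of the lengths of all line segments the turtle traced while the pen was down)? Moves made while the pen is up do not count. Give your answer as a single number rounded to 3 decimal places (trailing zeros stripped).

Answer: 72

Derivation:
Executing turtle program step by step:
Start: pos=(0,0), heading=0, pen down
FD 20: (0,0) -> (20,0) [heading=0, draw]
LT 270: heading 0 -> 270
FD 9: (20,0) -> (20,-9) [heading=270, draw]
FD 13: (20,-9) -> (20,-22) [heading=270, draw]
FD 14: (20,-22) -> (20,-36) [heading=270, draw]
LT 270: heading 270 -> 180
FD 16: (20,-36) -> (4,-36) [heading=180, draw]
PD: pen down
PD: pen down
Final: pos=(4,-36), heading=180, 5 segment(s) drawn

Segment lengths:
  seg 1: (0,0) -> (20,0), length = 20
  seg 2: (20,0) -> (20,-9), length = 9
  seg 3: (20,-9) -> (20,-22), length = 13
  seg 4: (20,-22) -> (20,-36), length = 14
  seg 5: (20,-36) -> (4,-36), length = 16
Total = 72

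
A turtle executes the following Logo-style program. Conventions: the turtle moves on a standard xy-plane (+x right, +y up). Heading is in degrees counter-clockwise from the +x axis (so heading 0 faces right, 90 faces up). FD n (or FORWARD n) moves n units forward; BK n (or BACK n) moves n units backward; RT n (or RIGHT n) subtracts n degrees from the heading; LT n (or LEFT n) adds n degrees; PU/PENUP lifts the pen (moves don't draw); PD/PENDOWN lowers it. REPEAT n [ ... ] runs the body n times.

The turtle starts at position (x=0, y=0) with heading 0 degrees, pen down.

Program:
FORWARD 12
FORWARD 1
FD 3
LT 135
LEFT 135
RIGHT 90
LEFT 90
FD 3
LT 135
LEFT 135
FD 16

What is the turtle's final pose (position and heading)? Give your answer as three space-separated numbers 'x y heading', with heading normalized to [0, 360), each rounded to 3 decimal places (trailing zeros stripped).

Executing turtle program step by step:
Start: pos=(0,0), heading=0, pen down
FD 12: (0,0) -> (12,0) [heading=0, draw]
FD 1: (12,0) -> (13,0) [heading=0, draw]
FD 3: (13,0) -> (16,0) [heading=0, draw]
LT 135: heading 0 -> 135
LT 135: heading 135 -> 270
RT 90: heading 270 -> 180
LT 90: heading 180 -> 270
FD 3: (16,0) -> (16,-3) [heading=270, draw]
LT 135: heading 270 -> 45
LT 135: heading 45 -> 180
FD 16: (16,-3) -> (0,-3) [heading=180, draw]
Final: pos=(0,-3), heading=180, 5 segment(s) drawn

Answer: 0 -3 180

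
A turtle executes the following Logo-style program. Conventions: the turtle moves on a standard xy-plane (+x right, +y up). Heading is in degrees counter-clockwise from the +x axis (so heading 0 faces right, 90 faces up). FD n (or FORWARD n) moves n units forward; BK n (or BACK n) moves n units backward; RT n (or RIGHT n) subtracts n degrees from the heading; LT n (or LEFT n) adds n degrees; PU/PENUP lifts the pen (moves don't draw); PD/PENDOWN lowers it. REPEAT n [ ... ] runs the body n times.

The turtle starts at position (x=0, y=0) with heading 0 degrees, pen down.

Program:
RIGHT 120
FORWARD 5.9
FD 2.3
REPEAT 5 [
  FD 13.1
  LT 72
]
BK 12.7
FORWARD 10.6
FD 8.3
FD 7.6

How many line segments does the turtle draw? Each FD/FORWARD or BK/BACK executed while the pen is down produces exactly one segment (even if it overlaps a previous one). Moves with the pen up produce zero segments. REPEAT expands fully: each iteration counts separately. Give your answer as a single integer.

Executing turtle program step by step:
Start: pos=(0,0), heading=0, pen down
RT 120: heading 0 -> 240
FD 5.9: (0,0) -> (-2.95,-5.11) [heading=240, draw]
FD 2.3: (-2.95,-5.11) -> (-4.1,-7.101) [heading=240, draw]
REPEAT 5 [
  -- iteration 1/5 --
  FD 13.1: (-4.1,-7.101) -> (-10.65,-18.446) [heading=240, draw]
  LT 72: heading 240 -> 312
  -- iteration 2/5 --
  FD 13.1: (-10.65,-18.446) -> (-1.884,-28.182) [heading=312, draw]
  LT 72: heading 312 -> 24
  -- iteration 3/5 --
  FD 13.1: (-1.884,-28.182) -> (10.083,-22.853) [heading=24, draw]
  LT 72: heading 24 -> 96
  -- iteration 4/5 --
  FD 13.1: (10.083,-22.853) -> (8.714,-9.825) [heading=96, draw]
  LT 72: heading 96 -> 168
  -- iteration 5/5 --
  FD 13.1: (8.714,-9.825) -> (-4.1,-7.101) [heading=168, draw]
  LT 72: heading 168 -> 240
]
BK 12.7: (-4.1,-7.101) -> (2.25,3.897) [heading=240, draw]
FD 10.6: (2.25,3.897) -> (-3.05,-5.283) [heading=240, draw]
FD 8.3: (-3.05,-5.283) -> (-7.2,-12.471) [heading=240, draw]
FD 7.6: (-7.2,-12.471) -> (-11,-19.053) [heading=240, draw]
Final: pos=(-11,-19.053), heading=240, 11 segment(s) drawn
Segments drawn: 11

Answer: 11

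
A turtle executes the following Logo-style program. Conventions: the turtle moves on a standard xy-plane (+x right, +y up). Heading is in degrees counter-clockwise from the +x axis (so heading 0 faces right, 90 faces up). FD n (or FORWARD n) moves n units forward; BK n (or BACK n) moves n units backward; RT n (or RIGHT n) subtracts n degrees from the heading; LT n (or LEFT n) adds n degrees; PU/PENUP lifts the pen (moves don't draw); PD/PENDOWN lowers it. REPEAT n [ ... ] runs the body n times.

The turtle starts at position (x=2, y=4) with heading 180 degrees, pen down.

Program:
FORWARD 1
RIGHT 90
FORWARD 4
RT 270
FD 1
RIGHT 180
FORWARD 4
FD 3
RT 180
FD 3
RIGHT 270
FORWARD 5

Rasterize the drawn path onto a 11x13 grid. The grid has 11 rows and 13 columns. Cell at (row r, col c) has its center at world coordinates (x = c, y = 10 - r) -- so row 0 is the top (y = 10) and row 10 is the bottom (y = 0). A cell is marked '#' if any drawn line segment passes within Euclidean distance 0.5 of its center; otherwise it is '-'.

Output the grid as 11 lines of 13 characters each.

Answer: -------------
-------------
########-----
-#--#--------
-#--#--------
-#--#--------
-##-#--------
----#--------
-------------
-------------
-------------

Derivation:
Segment 0: (2,4) -> (1,4)
Segment 1: (1,4) -> (1,8)
Segment 2: (1,8) -> (0,8)
Segment 3: (0,8) -> (4,8)
Segment 4: (4,8) -> (7,8)
Segment 5: (7,8) -> (4,8)
Segment 6: (4,8) -> (4,3)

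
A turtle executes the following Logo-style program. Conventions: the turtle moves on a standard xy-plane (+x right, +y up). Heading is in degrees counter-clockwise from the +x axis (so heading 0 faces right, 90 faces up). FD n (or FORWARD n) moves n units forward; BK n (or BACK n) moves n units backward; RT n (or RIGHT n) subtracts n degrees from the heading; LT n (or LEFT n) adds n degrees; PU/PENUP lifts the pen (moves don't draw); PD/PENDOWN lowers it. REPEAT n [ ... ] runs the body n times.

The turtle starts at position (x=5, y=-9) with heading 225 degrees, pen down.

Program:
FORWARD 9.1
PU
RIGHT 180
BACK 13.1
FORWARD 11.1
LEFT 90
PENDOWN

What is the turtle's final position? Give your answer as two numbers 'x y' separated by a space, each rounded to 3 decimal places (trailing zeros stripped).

Answer: -2.849 -16.849

Derivation:
Executing turtle program step by step:
Start: pos=(5,-9), heading=225, pen down
FD 9.1: (5,-9) -> (-1.435,-15.435) [heading=225, draw]
PU: pen up
RT 180: heading 225 -> 45
BK 13.1: (-1.435,-15.435) -> (-10.698,-24.698) [heading=45, move]
FD 11.1: (-10.698,-24.698) -> (-2.849,-16.849) [heading=45, move]
LT 90: heading 45 -> 135
PD: pen down
Final: pos=(-2.849,-16.849), heading=135, 1 segment(s) drawn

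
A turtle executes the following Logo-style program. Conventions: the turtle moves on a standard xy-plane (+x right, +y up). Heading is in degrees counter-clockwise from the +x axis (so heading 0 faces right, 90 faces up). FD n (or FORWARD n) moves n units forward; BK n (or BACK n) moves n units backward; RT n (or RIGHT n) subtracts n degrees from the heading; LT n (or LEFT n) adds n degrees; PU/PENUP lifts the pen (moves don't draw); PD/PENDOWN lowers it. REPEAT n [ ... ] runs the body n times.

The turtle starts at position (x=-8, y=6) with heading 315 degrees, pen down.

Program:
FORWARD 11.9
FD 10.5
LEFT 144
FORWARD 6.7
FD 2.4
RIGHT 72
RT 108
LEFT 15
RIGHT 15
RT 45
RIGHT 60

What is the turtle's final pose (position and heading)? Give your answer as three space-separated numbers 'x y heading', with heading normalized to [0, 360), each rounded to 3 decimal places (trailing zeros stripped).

Executing turtle program step by step:
Start: pos=(-8,6), heading=315, pen down
FD 11.9: (-8,6) -> (0.415,-2.415) [heading=315, draw]
FD 10.5: (0.415,-2.415) -> (7.839,-9.839) [heading=315, draw]
LT 144: heading 315 -> 99
FD 6.7: (7.839,-9.839) -> (6.791,-3.222) [heading=99, draw]
FD 2.4: (6.791,-3.222) -> (6.416,-0.851) [heading=99, draw]
RT 72: heading 99 -> 27
RT 108: heading 27 -> 279
LT 15: heading 279 -> 294
RT 15: heading 294 -> 279
RT 45: heading 279 -> 234
RT 60: heading 234 -> 174
Final: pos=(6.416,-0.851), heading=174, 4 segment(s) drawn

Answer: 6.416 -0.851 174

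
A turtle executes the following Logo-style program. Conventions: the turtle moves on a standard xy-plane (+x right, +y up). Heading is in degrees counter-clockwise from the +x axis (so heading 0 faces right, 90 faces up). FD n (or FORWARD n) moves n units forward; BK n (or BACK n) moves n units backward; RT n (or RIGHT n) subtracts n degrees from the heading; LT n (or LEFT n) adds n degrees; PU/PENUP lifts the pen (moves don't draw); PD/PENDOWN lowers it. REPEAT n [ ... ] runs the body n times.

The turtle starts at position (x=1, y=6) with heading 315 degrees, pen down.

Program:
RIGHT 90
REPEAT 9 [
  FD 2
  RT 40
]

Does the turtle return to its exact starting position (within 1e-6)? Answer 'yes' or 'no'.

Executing turtle program step by step:
Start: pos=(1,6), heading=315, pen down
RT 90: heading 315 -> 225
REPEAT 9 [
  -- iteration 1/9 --
  FD 2: (1,6) -> (-0.414,4.586) [heading=225, draw]
  RT 40: heading 225 -> 185
  -- iteration 2/9 --
  FD 2: (-0.414,4.586) -> (-2.407,4.411) [heading=185, draw]
  RT 40: heading 185 -> 145
  -- iteration 3/9 --
  FD 2: (-2.407,4.411) -> (-4.045,5.559) [heading=145, draw]
  RT 40: heading 145 -> 105
  -- iteration 4/9 --
  FD 2: (-4.045,5.559) -> (-4.563,7.49) [heading=105, draw]
  RT 40: heading 105 -> 65
  -- iteration 5/9 --
  FD 2: (-4.563,7.49) -> (-3.717,9.303) [heading=65, draw]
  RT 40: heading 65 -> 25
  -- iteration 6/9 --
  FD 2: (-3.717,9.303) -> (-1.905,10.148) [heading=25, draw]
  RT 40: heading 25 -> 345
  -- iteration 7/9 --
  FD 2: (-1.905,10.148) -> (0.027,9.631) [heading=345, draw]
  RT 40: heading 345 -> 305
  -- iteration 8/9 --
  FD 2: (0.027,9.631) -> (1.174,7.992) [heading=305, draw]
  RT 40: heading 305 -> 265
  -- iteration 9/9 --
  FD 2: (1.174,7.992) -> (1,6) [heading=265, draw]
  RT 40: heading 265 -> 225
]
Final: pos=(1,6), heading=225, 9 segment(s) drawn

Start position: (1, 6)
Final position: (1, 6)
Distance = 0; < 1e-6 -> CLOSED

Answer: yes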